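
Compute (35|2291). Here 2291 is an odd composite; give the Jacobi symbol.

Reciprocity: 35 ≡ 3 and 2291 ≡ 3 (mod 4), so (35/2291) = −(2291/35).
Reduce top mod 35: now compute (16/35).
Pull out 2^4: since 35 ≡ 3 (mod 8), (2/35) = -1, so (2/35)^4 = +1.
Reached (1/35) = 1. Collecting the sign flips along the way, the symbol is -1.

-1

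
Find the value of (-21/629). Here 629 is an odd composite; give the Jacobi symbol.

1

First reduce: -21 ≡ 608 (mod 629).
Pull out 2^5: since 629 ≡ 5 (mod 8), (2/629) = -1, so (2/629)^5 = -1.
Reciprocity: 19 ≡ 3 and 629 ≡ 1 (mod 4), so (19/629) = +(629/19).
Reduce top mod 19: now compute (2/19).
Pull out 2: since 19 ≡ 3 (mod 8), (2/19) = -1.
Reached (1/19) = 1. Collecting the sign flips along the way, the symbol is +1.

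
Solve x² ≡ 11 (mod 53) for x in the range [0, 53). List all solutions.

53 ≡ 1 (mod 4), so we find a root by search.
Trying successive values, 8² = 64 ≡ 11 (mod 53). The other root is 53 − 8 = 45.

8, 45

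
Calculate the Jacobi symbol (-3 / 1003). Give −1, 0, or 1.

1

First reduce: -3 ≡ 1000 (mod 1003).
Pull out 2^3: since 1003 ≡ 3 (mod 8), (2/1003) = -1, so (2/1003)^3 = -1.
Reciprocity: 125 ≡ 1 and 1003 ≡ 3 (mod 4), so (125/1003) = +(1003/125).
Reduce top mod 125: now compute (3/125).
Reciprocity: 3 ≡ 3 and 125 ≡ 1 (mod 4), so (3/125) = +(125/3).
Reduce top mod 3: now compute (2/3).
Pull out 2: since 3 ≡ 3 (mod 8), (2/3) = -1.
Reached (1/3) = 1. Collecting the sign flips along the way, the symbol is +1.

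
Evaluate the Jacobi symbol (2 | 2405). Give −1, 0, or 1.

-1

Pull out 2: since 2405 ≡ 5 (mod 8), (2/2405) = -1.
Reached (1/2405) = 1. Collecting the sign flips along the way, the symbol is -1.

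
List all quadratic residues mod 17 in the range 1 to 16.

Square k = 1,…,8 (k and 17−k give the same square):
1²=1, 2²=4, 3²=9, 4²=16, 5²≡8, 6²≡2, 7²≡15, 8²≡13 (mod 17).
So the quadratic residues mod 17 are {1, 2, 4, 8, 9, 13, 15, 16}.

1, 2, 4, 8, 9, 13, 15, 16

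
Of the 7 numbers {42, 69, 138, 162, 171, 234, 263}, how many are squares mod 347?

(42/347) = +1 → QR.
(69/347) = -1 → non-residue.
(138/347) = +1 → QR.
(162/347) = -1 → non-residue.
(171/347) = -1 → non-residue.
(234/347) = -1 → non-residue.
(263/347) = +1 → QR.
Total quadratic residues among the 7: 3.

3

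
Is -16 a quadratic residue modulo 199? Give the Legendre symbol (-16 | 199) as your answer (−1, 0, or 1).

-1

First reduce: -16 ≡ 183 (mod 199).
Reciprocity: 183 ≡ 3 and 199 ≡ 3 (mod 4), so (183/199) = −(199/183).
Reduce top mod 183: now compute (16/183).
Pull out 2^4: since 183 ≡ 7 (mod 8), (2/183) = +1, so (2/183)^4 = +1.
Reached (1/183) = 1. Collecting the sign flips along the way, the symbol is -1.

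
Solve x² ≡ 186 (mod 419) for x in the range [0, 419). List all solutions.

Since 419 ≡ 3 (mod 4), a square root of 186 is 186^((419+1)/4) = 186^105 mod 419.
Repeated squaring: 186^2≡238, 186^4≡79, 186^8≡375, 186^16≡260, 186^32≡141, 186^64≡188 (mod 419).
186^105 = 186^(64+32+8+1) ≡ 387 (mod 419).
Check: 387² = 149769 ≡ 186 (mod 419). The two roots are 32 and 387.

32, 387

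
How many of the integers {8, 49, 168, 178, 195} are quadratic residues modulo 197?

3

(8/197) = -1 → non-residue.
(49/197) = +1 → QR.
(168/197) = +1 → QR.
(178/197) = +1 → QR.
(195/197) = -1 → non-residue.
Total quadratic residues among the 5: 3.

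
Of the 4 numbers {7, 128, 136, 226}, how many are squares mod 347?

1

(7/347) = -1 → non-residue.
(128/347) = -1 → non-residue.
(136/347) = +1 → QR.
(226/347) = -1 → non-residue.
Total quadratic residues among the 4: 1.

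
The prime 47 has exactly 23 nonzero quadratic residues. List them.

1,2,3,4,6,7,8,9,12,14,16,17,18,21,24,25,27,28,32,34,36,37,42

Square k = 1,…,23 (k and 47−k give the same square):
1²=1, 2²=4, 3²=9, 4²=16, 5²=25, 6²=36, 7²≡2, 8²≡17, 9²≡34, 10²≡6, 11²≡27, 12²≡3, 13²≡28, 14²≡8, 15²≡37, 16²≡21, 17²≡7, 18²≡42, 19²≡32, 20²≡24, 21²≡18, 22²≡14, 23²≡12 (mod 47).
So the quadratic residues mod 47 are {1, 2, 3, 4, 6, 7, 8, 9, 12, 14, 16, 17, 18, 21, 24, 25, 27, 28, 32, 34, 36, 37, 42}.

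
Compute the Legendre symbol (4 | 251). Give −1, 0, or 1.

Euler's criterion: (4/251) ≡ 4^125 (mod 251).
4^2 ≡ 16 (mod 251)
4^4 ≡ 5 (mod 251)
4^8 ≡ 25 (mod 251)
4^16 ≡ 123 (mod 251)
4^32 ≡ 69 (mod 251)
4^64 ≡ 243 (mod 251)
4^125 = 4^(64+32+16+8+4+1) ≡ 1 (mod 251).
Result is 1, so (4/251) = 1.

1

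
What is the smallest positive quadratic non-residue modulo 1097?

3

(2/1097) = +1, so 2 is a residue.
(3/1097) = −1, so 3 is the smallest positive non-residue mod 1097.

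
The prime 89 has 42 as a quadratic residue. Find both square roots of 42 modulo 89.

24, 65

89 ≡ 1 (mod 4), so we find a root by search.
Trying successive values, 24² = 576 ≡ 42 (mod 89). The other root is 89 − 24 = 65.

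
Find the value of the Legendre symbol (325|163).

First reduce: 325 ≡ 162 (mod 163).
Pull out 2: since 163 ≡ 3 (mod 8), (2/163) = -1.
Reciprocity: 81 ≡ 1 and 163 ≡ 3 (mod 4), so (81/163) = +(163/81).
Reduce top mod 81: now compute (1/81).
Reached (1/81) = 1. Collecting the sign flips along the way, the symbol is -1.

-1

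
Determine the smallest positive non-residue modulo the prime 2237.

2

(2/2237) = −1, so 2 is the smallest positive non-residue mod 2237.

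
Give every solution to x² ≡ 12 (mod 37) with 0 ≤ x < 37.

7, 30

37 ≡ 1 (mod 4), so we find a root by search.
Trying successive values, 7² = 49 ≡ 12 (mod 37). The other root is 37 − 7 = 30.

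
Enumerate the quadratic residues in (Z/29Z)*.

1,4,5,6,7,9,13,16,20,22,23,24,25,28

Square k = 1,…,14 (k and 29−k give the same square):
1²=1, 2²=4, 3²=9, 4²=16, 5²=25, 6²≡7, 7²≡20, 8²≡6, 9²≡23, 10²≡13, 11²≡5, 12²≡28, 13²≡24, 14²≡22 (mod 29).
So the quadratic residues mod 29 are {1, 4, 5, 6, 7, 9, 13, 16, 20, 22, 23, 24, 25, 28}.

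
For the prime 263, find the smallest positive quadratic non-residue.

5

(2/263) = +1, so 2 is a residue.
(3/263) = +1, so 3 is a residue.
(4/263) = +1, so 4 is a residue.
(5/263) = −1, so 5 is the smallest positive non-residue mod 263.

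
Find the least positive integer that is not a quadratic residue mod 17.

3

(2/17) = +1, so 2 is a residue.
(3/17) = −1, so 3 is the smallest positive non-residue mod 17.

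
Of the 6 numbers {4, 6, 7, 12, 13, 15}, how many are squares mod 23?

4

(4/23) = +1 → QR.
(6/23) = +1 → QR.
(7/23) = -1 → non-residue.
(12/23) = +1 → QR.
(13/23) = +1 → QR.
(15/23) = -1 → non-residue.
Total quadratic residues among the 6: 4.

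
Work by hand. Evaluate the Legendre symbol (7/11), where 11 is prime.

Euler's criterion: (7/11) ≡ 7^5 (mod 11).
7^2 ≡ 5 (mod 11)
7^4 ≡ 3 (mod 11)
7^5 = 7^(4+1) ≡ 10 (mod 11).
Result is 10 ≡ −1, so (7/11) = −1.

-1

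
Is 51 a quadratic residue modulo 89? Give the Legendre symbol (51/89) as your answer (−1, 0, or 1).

-1

Euler's criterion: (51/89) ≡ 51^44 (mod 89).
51^2 ≡ 20 (mod 89)
51^4 ≡ 44 (mod 89)
51^8 ≡ 67 (mod 89)
51^16 ≡ 39 (mod 89)
51^32 ≡ 8 (mod 89)
51^44 = 51^(32+8+4) ≡ 88 (mod 89).
Result is 88 ≡ −1, so (51/89) = −1.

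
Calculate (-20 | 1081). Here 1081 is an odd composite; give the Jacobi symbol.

First reduce: -20 ≡ 1061 (mod 1081).
Reciprocity: 1061 ≡ 1 and 1081 ≡ 1 (mod 4), so (1061/1081) = +(1081/1061).
Reduce top mod 1061: now compute (20/1061).
Pull out 2^2: since 1061 ≡ 5 (mod 8), (2/1061) = -1, so (2/1061)^2 = +1.
Reciprocity: 5 ≡ 1 and 1061 ≡ 1 (mod 4), so (5/1061) = +(1061/5).
Reduce top mod 5: now compute (1/5).
Reached (1/5) = 1. Collecting the sign flips along the way, the symbol is +1.

1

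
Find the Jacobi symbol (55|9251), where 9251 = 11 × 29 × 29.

0

Reciprocity: 55 ≡ 3 and 9251 ≡ 3 (mod 4), so (55/9251) = −(9251/55).
Reduce top mod 55: now compute (11/55).
Reciprocity: 11 ≡ 3 and 55 ≡ 3 (mod 4), so (11/55) = −(55/11).
Reduce top mod 11: now compute (0/11).
Top reduces to 0: gcd > 1, so the symbol is 0.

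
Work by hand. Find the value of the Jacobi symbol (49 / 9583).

Reciprocity: 49 ≡ 1 and 9583 ≡ 3 (mod 4), so (49/9583) = +(9583/49).
Reduce top mod 49: now compute (28/49).
Pull out 2^2: since 49 ≡ 1 (mod 8), (2/49) = +1, so (2/49)^2 = +1.
Reciprocity: 7 ≡ 3 and 49 ≡ 1 (mod 4), so (7/49) = +(49/7).
Reduce top mod 7: now compute (0/7).
Top reduces to 0: gcd > 1, so the symbol is 0.

0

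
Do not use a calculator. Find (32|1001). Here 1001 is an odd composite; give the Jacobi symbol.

1

Pull out 2^5: since 1001 ≡ 1 (mod 8), (2/1001) = +1, so (2/1001)^5 = +1.
Reached (1/1001) = 1. Collecting the sign flips along the way, the symbol is +1.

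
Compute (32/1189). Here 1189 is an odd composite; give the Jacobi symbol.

-1

Pull out 2^5: since 1189 ≡ 5 (mod 8), (2/1189) = -1, so (2/1189)^5 = -1.
Reached (1/1189) = 1. Collecting the sign flips along the way, the symbol is -1.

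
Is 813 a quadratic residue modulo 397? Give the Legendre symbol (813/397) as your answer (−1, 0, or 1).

1

First reduce: 813 ≡ 19 (mod 397).
Reciprocity: 19 ≡ 3 and 397 ≡ 1 (mod 4), so (19/397) = +(397/19).
Reduce top mod 19: now compute (17/19).
Reciprocity: 17 ≡ 1 and 19 ≡ 3 (mod 4), so (17/19) = +(19/17).
Reduce top mod 17: now compute (2/17).
Pull out 2: since 17 ≡ 1 (mod 8), (2/17) = +1.
Reached (1/17) = 1. Collecting the sign flips along the way, the symbol is +1.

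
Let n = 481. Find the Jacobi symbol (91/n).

0

Reciprocity: 91 ≡ 3 and 481 ≡ 1 (mod 4), so (91/481) = +(481/91).
Reduce top mod 91: now compute (26/91).
Pull out 2: since 91 ≡ 3 (mod 8), (2/91) = -1.
Reciprocity: 13 ≡ 1 and 91 ≡ 3 (mod 4), so (13/91) = +(91/13).
Reduce top mod 13: now compute (0/13).
Top reduces to 0: gcd > 1, so the symbol is 0.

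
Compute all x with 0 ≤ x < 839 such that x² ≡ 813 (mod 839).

Since 839 ≡ 3 (mod 4), a square root of 813 is 813^((839+1)/4) = 813^210 mod 839.
Repeated squaring: 813^2≡676, 813^4≡560, 813^8≡653, 813^16≡197, 813^32≡215, 813^64≡80, 813^128≡527 (mod 839).
813^210 = 813^(128+64+16+2) ≡ 572 (mod 839).
Check: 572² = 327184 ≡ 813 (mod 839). The two roots are 267 and 572.

267, 572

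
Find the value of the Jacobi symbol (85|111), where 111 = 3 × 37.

Reciprocity: 85 ≡ 1 and 111 ≡ 3 (mod 4), so (85/111) = +(111/85).
Reduce top mod 85: now compute (26/85).
Pull out 2: since 85 ≡ 5 (mod 8), (2/85) = -1.
Reciprocity: 13 ≡ 1 and 85 ≡ 1 (mod 4), so (13/85) = +(85/13).
Reduce top mod 13: now compute (7/13).
Reciprocity: 7 ≡ 3 and 13 ≡ 1 (mod 4), so (7/13) = +(13/7).
Reduce top mod 7: now compute (6/7).
Pull out 2: since 7 ≡ 7 (mod 8), (2/7) = +1.
Reciprocity: 3 ≡ 3 and 7 ≡ 3 (mod 4), so (3/7) = −(7/3).
Reduce top mod 3: now compute (1/3).
Reached (1/3) = 1. Collecting the sign flips along the way, the symbol is +1.

1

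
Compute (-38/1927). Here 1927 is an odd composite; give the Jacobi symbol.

-1

First reduce: -38 ≡ 1889 (mod 1927).
Reciprocity: 1889 ≡ 1 and 1927 ≡ 3 (mod 4), so (1889/1927) = +(1927/1889).
Reduce top mod 1889: now compute (38/1889).
Pull out 2: since 1889 ≡ 1 (mod 8), (2/1889) = +1.
Reciprocity: 19 ≡ 3 and 1889 ≡ 1 (mod 4), so (19/1889) = +(1889/19).
Reduce top mod 19: now compute (8/19).
Pull out 2^3: since 19 ≡ 3 (mod 8), (2/19) = -1, so (2/19)^3 = -1.
Reached (1/19) = 1. Collecting the sign flips along the way, the symbol is -1.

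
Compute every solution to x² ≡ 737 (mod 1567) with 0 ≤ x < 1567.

48, 1519

Since 1567 ≡ 3 (mod 4), a square root of 737 is 737^((1567+1)/4) = 737^392 mod 1567.
Repeated squaring: 737^2≡987, 737^4≡1062, 737^8≡1171, 737^16≡116, 737^32≡920, 737^64≡220, 737^128≡1390, 737^256≡1556 (mod 1567).
737^392 = 737^(256+128+8) ≡ 1519 (mod 1567).
Check: 1519² = 2307361 ≡ 737 (mod 1567). The two roots are 48 and 1519.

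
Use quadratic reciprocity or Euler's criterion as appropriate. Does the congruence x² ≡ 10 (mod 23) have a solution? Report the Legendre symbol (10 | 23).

-1

Euler's criterion: (10/23) ≡ 10^11 (mod 23).
10^2 ≡ 8 (mod 23)
10^4 ≡ 18 (mod 23)
10^8 ≡ 2 (mod 23)
10^11 = 10^(8+2+1) ≡ 22 (mod 23).
Result is 22 ≡ −1, so (10/23) = −1.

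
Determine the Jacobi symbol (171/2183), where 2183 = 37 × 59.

Reciprocity: 171 ≡ 3 and 2183 ≡ 3 (mod 4), so (171/2183) = −(2183/171).
Reduce top mod 171: now compute (131/171).
Reciprocity: 131 ≡ 3 and 171 ≡ 3 (mod 4), so (131/171) = −(171/131).
Reduce top mod 131: now compute (40/131).
Pull out 2^3: since 131 ≡ 3 (mod 8), (2/131) = -1, so (2/131)^3 = -1.
Reciprocity: 5 ≡ 1 and 131 ≡ 3 (mod 4), so (5/131) = +(131/5).
Reduce top mod 5: now compute (1/5).
Reached (1/5) = 1. Collecting the sign flips along the way, the symbol is -1.

-1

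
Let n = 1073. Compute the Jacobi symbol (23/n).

-1

Reciprocity: 23 ≡ 3 and 1073 ≡ 1 (mod 4), so (23/1073) = +(1073/23).
Reduce top mod 23: now compute (15/23).
Reciprocity: 15 ≡ 3 and 23 ≡ 3 (mod 4), so (15/23) = −(23/15).
Reduce top mod 15: now compute (8/15).
Pull out 2^3: since 15 ≡ 7 (mod 8), (2/15) = +1, so (2/15)^3 = +1.
Reached (1/15) = 1. Collecting the sign flips along the way, the symbol is -1.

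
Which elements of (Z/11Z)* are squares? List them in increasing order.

1 3 4 5 9

Square k = 1,…,5 (k and 11−k give the same square):
1²=1, 2²=4, 3²=9, 4²≡5, 5²≡3 (mod 11).
So the quadratic residues mod 11 are {1, 3, 4, 5, 9}.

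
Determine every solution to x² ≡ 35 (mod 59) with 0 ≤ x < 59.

25, 34

Since 59 ≡ 3 (mod 4), a square root of 35 is 35^((59+1)/4) = 35^15 mod 59.
Repeated squaring: 35^2≡45, 35^4≡19, 35^8≡7 (mod 59).
35^15 = 35^(8+4+2+1) ≡ 25 (mod 59).
Check: 25² = 625 ≡ 35 (mod 59). The two roots are 25 and 34.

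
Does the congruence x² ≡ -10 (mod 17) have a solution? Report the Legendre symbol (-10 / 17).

First reduce: -10 ≡ 7 (mod 17).
Reciprocity: 7 ≡ 3 and 17 ≡ 1 (mod 4), so (7/17) = +(17/7).
Reduce top mod 7: now compute (3/7).
Reciprocity: 3 ≡ 3 and 7 ≡ 3 (mod 4), so (3/7) = −(7/3).
Reduce top mod 3: now compute (1/3).
Reached (1/3) = 1. Collecting the sign flips along the way, the symbol is -1.

-1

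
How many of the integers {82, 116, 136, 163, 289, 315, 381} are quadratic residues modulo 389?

(82/389) = -1 → non-residue.
(116/389) = -1 → non-residue.
(136/389) = -1 → non-residue.
(163/389) = -1 → non-residue.
(289/389) = +1 → QR.
(315/389) = +1 → QR.
(381/389) = -1 → non-residue.
Total quadratic residues among the 7: 2.

2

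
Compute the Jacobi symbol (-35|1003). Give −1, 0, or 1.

-1

First reduce: -35 ≡ 968 (mod 1003).
Pull out 2^3: since 1003 ≡ 3 (mod 8), (2/1003) = -1, so (2/1003)^3 = -1.
Reciprocity: 121 ≡ 1 and 1003 ≡ 3 (mod 4), so (121/1003) = +(1003/121).
Reduce top mod 121: now compute (35/121).
Reciprocity: 35 ≡ 3 and 121 ≡ 1 (mod 4), so (35/121) = +(121/35).
Reduce top mod 35: now compute (16/35).
Pull out 2^4: since 35 ≡ 3 (mod 8), (2/35) = -1, so (2/35)^4 = +1.
Reached (1/35) = 1. Collecting the sign flips along the way, the symbol is -1.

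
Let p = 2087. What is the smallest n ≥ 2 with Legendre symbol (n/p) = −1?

5

(2/2087) = +1, so 2 is a residue.
(3/2087) = +1, so 3 is a residue.
(4/2087) = +1, so 4 is a residue.
(5/2087) = −1, so 5 is the smallest positive non-residue mod 2087.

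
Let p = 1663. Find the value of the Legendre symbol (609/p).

-1

Reciprocity: 609 ≡ 1 and 1663 ≡ 3 (mod 4), so (609/1663) = +(1663/609).
Reduce top mod 609: now compute (445/609).
Reciprocity: 445 ≡ 1 and 609 ≡ 1 (mod 4), so (445/609) = +(609/445).
Reduce top mod 445: now compute (164/445).
Pull out 2^2: since 445 ≡ 5 (mod 8), (2/445) = -1, so (2/445)^2 = +1.
Reciprocity: 41 ≡ 1 and 445 ≡ 1 (mod 4), so (41/445) = +(445/41).
Reduce top mod 41: now compute (35/41).
Reciprocity: 35 ≡ 3 and 41 ≡ 1 (mod 4), so (35/41) = +(41/35).
Reduce top mod 35: now compute (6/35).
Pull out 2: since 35 ≡ 3 (mod 8), (2/35) = -1.
Reciprocity: 3 ≡ 3 and 35 ≡ 3 (mod 4), so (3/35) = −(35/3).
Reduce top mod 3: now compute (2/3).
Pull out 2: since 3 ≡ 3 (mod 8), (2/3) = -1.
Reached (1/3) = 1. Collecting the sign flips along the way, the symbol is -1.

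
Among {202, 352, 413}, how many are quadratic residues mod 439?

1

(202/439) = -1 → non-residue.
(352/439) = +1 → QR.
(413/439) = -1 → non-residue.
Total quadratic residues among the 3: 1.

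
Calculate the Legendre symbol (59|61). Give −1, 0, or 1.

Euler's criterion: (59/61) ≡ 59^30 (mod 61).
59^2 ≡ 4 (mod 61)
59^4 ≡ 16 (mod 61)
59^8 ≡ 12 (mod 61)
59^16 ≡ 22 (mod 61)
59^30 = 59^(16+8+4+2) ≡ 60 (mod 61).
Result is 60 ≡ −1, so (59/61) = −1.

-1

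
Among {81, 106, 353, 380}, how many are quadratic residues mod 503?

2

(81/503) = +1 → QR.
(106/503) = -1 → non-residue.
(353/503) = -1 → non-residue.
(380/503) = +1 → QR.
Total quadratic residues among the 4: 2.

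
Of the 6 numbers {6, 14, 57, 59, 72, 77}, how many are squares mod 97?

(6/97) = +1 → QR.
(14/97) = -1 → non-residue.
(57/97) = -1 → non-residue.
(59/97) = -1 → non-residue.
(72/97) = +1 → QR.
(77/97) = -1 → non-residue.
Total quadratic residues among the 6: 2.

2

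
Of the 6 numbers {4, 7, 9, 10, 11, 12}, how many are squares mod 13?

4

(4/13) = +1 → QR.
(7/13) = -1 → non-residue.
(9/13) = +1 → QR.
(10/13) = +1 → QR.
(11/13) = -1 → non-residue.
(12/13) = +1 → QR.
Total quadratic residues among the 6: 4.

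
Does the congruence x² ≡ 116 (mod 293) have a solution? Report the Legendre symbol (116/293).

-1

Pull out 2^2: since 293 ≡ 5 (mod 8), (2/293) = -1, so (2/293)^2 = +1.
Reciprocity: 29 ≡ 1 and 293 ≡ 1 (mod 4), so (29/293) = +(293/29).
Reduce top mod 29: now compute (3/29).
Reciprocity: 3 ≡ 3 and 29 ≡ 1 (mod 4), so (3/29) = +(29/3).
Reduce top mod 3: now compute (2/3).
Pull out 2: since 3 ≡ 3 (mod 8), (2/3) = -1.
Reached (1/3) = 1. Collecting the sign flips along the way, the symbol is -1.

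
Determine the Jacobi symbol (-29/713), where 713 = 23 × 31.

-1

First reduce: -29 ≡ 684 (mod 713).
Pull out 2^2: since 713 ≡ 1 (mod 8), (2/713) = +1, so (2/713)^2 = +1.
Reciprocity: 171 ≡ 3 and 713 ≡ 1 (mod 4), so (171/713) = +(713/171).
Reduce top mod 171: now compute (29/171).
Reciprocity: 29 ≡ 1 and 171 ≡ 3 (mod 4), so (29/171) = +(171/29).
Reduce top mod 29: now compute (26/29).
Pull out 2: since 29 ≡ 5 (mod 8), (2/29) = -1.
Reciprocity: 13 ≡ 1 and 29 ≡ 1 (mod 4), so (13/29) = +(29/13).
Reduce top mod 13: now compute (3/13).
Reciprocity: 3 ≡ 3 and 13 ≡ 1 (mod 4), so (3/13) = +(13/3).
Reduce top mod 3: now compute (1/3).
Reached (1/3) = 1. Collecting the sign flips along the way, the symbol is -1.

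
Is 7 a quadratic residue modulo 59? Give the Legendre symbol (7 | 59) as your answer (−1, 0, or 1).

Euler's criterion: (7/59) ≡ 7^29 (mod 59).
7^2 ≡ 49 (mod 59)
7^4 ≡ 41 (mod 59)
7^8 ≡ 29 (mod 59)
7^16 ≡ 15 (mod 59)
7^29 = 7^(16+8+4+1) ≡ 1 (mod 59).
Result is 1, so (7/59) = 1.

1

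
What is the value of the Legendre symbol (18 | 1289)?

1

Pull out 2: since 1289 ≡ 1 (mod 8), (2/1289) = +1.
Reciprocity: 9 ≡ 1 and 1289 ≡ 1 (mod 4), so (9/1289) = +(1289/9).
Reduce top mod 9: now compute (2/9).
Pull out 2: since 9 ≡ 1 (mod 8), (2/9) = +1.
Reached (1/9) = 1. Collecting the sign flips along the way, the symbol is +1.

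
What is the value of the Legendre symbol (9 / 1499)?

Reciprocity: 9 ≡ 1 and 1499 ≡ 3 (mod 4), so (9/1499) = +(1499/9).
Reduce top mod 9: now compute (5/9).
Reciprocity: 5 ≡ 1 and 9 ≡ 1 (mod 4), so (5/9) = +(9/5).
Reduce top mod 5: now compute (4/5).
Pull out 2^2: since 5 ≡ 5 (mod 8), (2/5) = -1, so (2/5)^2 = +1.
Reached (1/5) = 1. Collecting the sign flips along the way, the symbol is +1.

1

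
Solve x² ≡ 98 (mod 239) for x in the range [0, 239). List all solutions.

24, 215

Since 239 ≡ 3 (mod 4), a square root of 98 is 98^((239+1)/4) = 98^60 mod 239.
Repeated squaring: 98^2≡44, 98^4≡24, 98^8≡98, 98^16≡44, 98^32≡24 (mod 239).
98^60 = 98^(32+16+8+4) ≡ 24 (mod 239).
Check: 24² = 576 ≡ 98 (mod 239). The two roots are 24 and 215.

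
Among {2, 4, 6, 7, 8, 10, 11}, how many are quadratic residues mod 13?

2

(2/13) = -1 → non-residue.
(4/13) = +1 → QR.
(6/13) = -1 → non-residue.
(7/13) = -1 → non-residue.
(8/13) = -1 → non-residue.
(10/13) = +1 → QR.
(11/13) = -1 → non-residue.
Total quadratic residues among the 7: 2.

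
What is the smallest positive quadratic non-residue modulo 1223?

(2/1223) = +1, so 2 is a residue.
(3/1223) = +1, so 3 is a residue.
(4/1223) = +1, so 4 is a residue.
(5/1223) = −1, so 5 is the smallest positive non-residue mod 1223.

5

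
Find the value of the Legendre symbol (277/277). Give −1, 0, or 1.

0

First reduce: 277 ≡ 0 (mod 277).
Top reduces to 0: gcd > 1, so the symbol is 0.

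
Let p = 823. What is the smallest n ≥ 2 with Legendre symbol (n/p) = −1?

(2/823) = +1, so 2 is a residue.
(3/823) = −1, so 3 is the smallest positive non-residue mod 823.

3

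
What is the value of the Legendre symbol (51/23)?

-1

Euler's criterion: (51/23) ≡ 5^11 (mod 23).
5^2 ≡ 2 (mod 23)
5^4 ≡ 4 (mod 23)
5^8 ≡ 16 (mod 23)
5^11 = 5^(8+2+1) ≡ 22 (mod 23).
Result is 22 ≡ −1, so (51/23) = −1.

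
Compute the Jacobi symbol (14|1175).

1

Pull out 2: since 1175 ≡ 7 (mod 8), (2/1175) = +1.
Reciprocity: 7 ≡ 3 and 1175 ≡ 3 (mod 4), so (7/1175) = −(1175/7).
Reduce top mod 7: now compute (6/7).
Pull out 2: since 7 ≡ 7 (mod 8), (2/7) = +1.
Reciprocity: 3 ≡ 3 and 7 ≡ 3 (mod 4), so (3/7) = −(7/3).
Reduce top mod 3: now compute (1/3).
Reached (1/3) = 1. Collecting the sign flips along the way, the symbol is +1.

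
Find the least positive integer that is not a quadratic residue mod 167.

(2/167) = +1, so 2 is a residue.
(3/167) = +1, so 3 is a residue.
(4/167) = +1, so 4 is a residue.
(5/167) = −1, so 5 is the smallest positive non-residue mod 167.

5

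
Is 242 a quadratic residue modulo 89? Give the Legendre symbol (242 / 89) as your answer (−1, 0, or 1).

1

Euler's criterion: (242/89) ≡ 64^44 (mod 89).
64^2 ≡ 2 (mod 89)
64^4 ≡ 4 (mod 89)
64^8 ≡ 16 (mod 89)
64^16 ≡ 78 (mod 89)
64^32 ≡ 32 (mod 89)
64^44 = 64^(32+8+4) ≡ 1 (mod 89).
Result is 1, so (242/89) = 1.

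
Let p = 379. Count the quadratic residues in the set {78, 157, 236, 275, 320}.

(78/379) = -1 → non-residue.
(157/379) = -1 → non-residue.
(236/379) = -1 → non-residue.
(275/379) = -1 → non-residue.
(320/379) = +1 → QR.
Total quadratic residues among the 5: 1.

1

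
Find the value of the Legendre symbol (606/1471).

1

Pull out 2: since 1471 ≡ 7 (mod 8), (2/1471) = +1.
Reciprocity: 303 ≡ 3 and 1471 ≡ 3 (mod 4), so (303/1471) = −(1471/303).
Reduce top mod 303: now compute (259/303).
Reciprocity: 259 ≡ 3 and 303 ≡ 3 (mod 4), so (259/303) = −(303/259).
Reduce top mod 259: now compute (44/259).
Pull out 2^2: since 259 ≡ 3 (mod 8), (2/259) = -1, so (2/259)^2 = +1.
Reciprocity: 11 ≡ 3 and 259 ≡ 3 (mod 4), so (11/259) = −(259/11).
Reduce top mod 11: now compute (6/11).
Pull out 2: since 11 ≡ 3 (mod 8), (2/11) = -1.
Reciprocity: 3 ≡ 3 and 11 ≡ 3 (mod 4), so (3/11) = −(11/3).
Reduce top mod 3: now compute (2/3).
Pull out 2: since 3 ≡ 3 (mod 8), (2/3) = -1.
Reached (1/3) = 1. Collecting the sign flips along the way, the symbol is +1.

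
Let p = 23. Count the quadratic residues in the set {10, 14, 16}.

1

(10/23) = -1 → non-residue.
(14/23) = -1 → non-residue.
(16/23) = +1 → QR.
Total quadratic residues among the 3: 1.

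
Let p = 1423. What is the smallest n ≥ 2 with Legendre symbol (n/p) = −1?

3

(2/1423) = +1, so 2 is a residue.
(3/1423) = −1, so 3 is the smallest positive non-residue mod 1423.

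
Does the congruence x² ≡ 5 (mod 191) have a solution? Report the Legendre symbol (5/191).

Reciprocity: 5 ≡ 1 and 191 ≡ 3 (mod 4), so (5/191) = +(191/5).
Reduce top mod 5: now compute (1/5).
Reached (1/5) = 1. Collecting the sign flips along the way, the symbol is +1.

1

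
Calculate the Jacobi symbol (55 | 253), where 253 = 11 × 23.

0

Reciprocity: 55 ≡ 3 and 253 ≡ 1 (mod 4), so (55/253) = +(253/55).
Reduce top mod 55: now compute (33/55).
Reciprocity: 33 ≡ 1 and 55 ≡ 3 (mod 4), so (33/55) = +(55/33).
Reduce top mod 33: now compute (22/33).
Pull out 2: since 33 ≡ 1 (mod 8), (2/33) = +1.
Reciprocity: 11 ≡ 3 and 33 ≡ 1 (mod 4), so (11/33) = +(33/11).
Reduce top mod 11: now compute (0/11).
Top reduces to 0: gcd > 1, so the symbol is 0.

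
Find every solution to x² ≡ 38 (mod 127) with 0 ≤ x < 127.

Since 127 ≡ 3 (mod 4), a square root of 38 is 38^((127+1)/4) = 38^32 mod 127.
Repeated squaring: 38^2≡47, 38^4≡50, 38^8≡87, 38^16≡76, 38^32≡61 (mod 127).
38^32 = 38^(32) ≡ 61 (mod 127).
Check: 61² = 3721 ≡ 38 (mod 127). The two roots are 61 and 66.

61, 66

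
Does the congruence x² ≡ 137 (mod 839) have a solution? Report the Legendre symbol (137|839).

1

Euler's criterion: (137/839) ≡ 137^419 (mod 839).
137^2 ≡ 311 (mod 839)
137^4 ≡ 236 (mod 839)
137^8 ≡ 322 (mod 839)
137^16 ≡ 487 (mod 839)
137^32 ≡ 571 (mod 839)
137^64 ≡ 509 (mod 839)
137^128 ≡ 669 (mod 839)
137^256 ≡ 374 (mod 839)
137^419 = 137^(256+128+32+2+1) ≡ 1 (mod 839).
Result is 1, so (137/839) = 1.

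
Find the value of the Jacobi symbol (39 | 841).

1

Reciprocity: 39 ≡ 3 and 841 ≡ 1 (mod 4), so (39/841) = +(841/39).
Reduce top mod 39: now compute (22/39).
Pull out 2: since 39 ≡ 7 (mod 8), (2/39) = +1.
Reciprocity: 11 ≡ 3 and 39 ≡ 3 (mod 4), so (11/39) = −(39/11).
Reduce top mod 11: now compute (6/11).
Pull out 2: since 11 ≡ 3 (mod 8), (2/11) = -1.
Reciprocity: 3 ≡ 3 and 11 ≡ 3 (mod 4), so (3/11) = −(11/3).
Reduce top mod 3: now compute (2/3).
Pull out 2: since 3 ≡ 3 (mod 8), (2/3) = -1.
Reached (1/3) = 1. Collecting the sign flips along the way, the symbol is +1.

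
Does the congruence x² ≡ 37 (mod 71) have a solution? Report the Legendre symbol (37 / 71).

1

Reciprocity: 37 ≡ 1 and 71 ≡ 3 (mod 4), so (37/71) = +(71/37).
Reduce top mod 37: now compute (34/37).
Pull out 2: since 37 ≡ 5 (mod 8), (2/37) = -1.
Reciprocity: 17 ≡ 1 and 37 ≡ 1 (mod 4), so (17/37) = +(37/17).
Reduce top mod 17: now compute (3/17).
Reciprocity: 3 ≡ 3 and 17 ≡ 1 (mod 4), so (3/17) = +(17/3).
Reduce top mod 3: now compute (2/3).
Pull out 2: since 3 ≡ 3 (mod 8), (2/3) = -1.
Reached (1/3) = 1. Collecting the sign flips along the way, the symbol is +1.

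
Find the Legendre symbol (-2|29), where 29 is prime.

Euler's criterion: (-2/29) ≡ 27^14 (mod 29).
27^2 ≡ 4 (mod 29)
27^4 ≡ 16 (mod 29)
27^8 ≡ 24 (mod 29)
27^14 = 27^(8+4+2) ≡ 28 (mod 29).
Result is 28 ≡ −1, so (-2/29) = −1.

-1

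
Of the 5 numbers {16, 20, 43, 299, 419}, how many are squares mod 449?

2

(16/449) = +1 → QR.
(20/449) = +1 → QR.
(43/449) = -1 → non-residue.
(299/449) = -1 → non-residue.
(419/449) = -1 → non-residue.
Total quadratic residues among the 5: 2.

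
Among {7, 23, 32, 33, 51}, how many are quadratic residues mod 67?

(7/67) = -1 → non-residue.
(23/67) = +1 → QR.
(32/67) = -1 → non-residue.
(33/67) = +1 → QR.
(51/67) = -1 → non-residue.
Total quadratic residues among the 5: 2.

2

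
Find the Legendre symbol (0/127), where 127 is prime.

Top reduces to 0: gcd > 1, so the symbol is 0.

0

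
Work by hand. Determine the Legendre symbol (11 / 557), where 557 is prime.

-1

Euler's criterion: (11/557) ≡ 11^278 (mod 557).
11^2 ≡ 121 (mod 557)
11^4 ≡ 159 (mod 557)
11^8 ≡ 216 (mod 557)
11^16 ≡ 425 (mod 557)
11^32 ≡ 157 (mod 557)
11^64 ≡ 141 (mod 557)
11^128 ≡ 386 (mod 557)
11^256 ≡ 277 (mod 557)
11^278 = 11^(256+16+4+2) ≡ 556 (mod 557).
Result is 556 ≡ −1, so (11/557) = −1.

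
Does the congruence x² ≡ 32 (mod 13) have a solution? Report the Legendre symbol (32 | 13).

Euler's criterion: (32/13) ≡ 6^6 (mod 13).
6^2 ≡ 10 (mod 13)
6^4 ≡ 9 (mod 13)
6^6 = 6^(4+2) ≡ 12 (mod 13).
Result is 12 ≡ −1, so (32/13) = −1.

-1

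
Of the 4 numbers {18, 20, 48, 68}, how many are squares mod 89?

3

(18/89) = +1 → QR.
(20/89) = +1 → QR.
(48/89) = -1 → non-residue.
(68/89) = +1 → QR.
Total quadratic residues among the 4: 3.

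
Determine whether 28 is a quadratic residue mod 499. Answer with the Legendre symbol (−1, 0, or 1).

-1

Euler's criterion: (28/499) ≡ 28^249 (mod 499).
28^2 ≡ 285 (mod 499)
28^4 ≡ 387 (mod 499)
28^8 ≡ 69 (mod 499)
28^16 ≡ 270 (mod 499)
28^32 ≡ 46 (mod 499)
28^64 ≡ 120 (mod 499)
28^128 ≡ 428 (mod 499)
28^249 = 28^(128+64+32+16+8+1) ≡ 498 (mod 499).
Result is 498 ≡ −1, so (28/499) = −1.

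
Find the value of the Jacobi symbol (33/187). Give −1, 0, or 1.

Reciprocity: 33 ≡ 1 and 187 ≡ 3 (mod 4), so (33/187) = +(187/33).
Reduce top mod 33: now compute (22/33).
Pull out 2: since 33 ≡ 1 (mod 8), (2/33) = +1.
Reciprocity: 11 ≡ 3 and 33 ≡ 1 (mod 4), so (11/33) = +(33/11).
Reduce top mod 11: now compute (0/11).
Top reduces to 0: gcd > 1, so the symbol is 0.

0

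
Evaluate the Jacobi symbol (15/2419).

-1

Reciprocity: 15 ≡ 3 and 2419 ≡ 3 (mod 4), so (15/2419) = −(2419/15).
Reduce top mod 15: now compute (4/15).
Pull out 2^2: since 15 ≡ 7 (mod 8), (2/15) = +1, so (2/15)^2 = +1.
Reached (1/15) = 1. Collecting the sign flips along the way, the symbol is -1.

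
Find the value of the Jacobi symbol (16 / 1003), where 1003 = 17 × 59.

1

Pull out 2^4: since 1003 ≡ 3 (mod 8), (2/1003) = -1, so (2/1003)^4 = +1.
Reached (1/1003) = 1. Collecting the sign flips along the way, the symbol is +1.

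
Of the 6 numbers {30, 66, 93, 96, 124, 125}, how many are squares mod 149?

(30/149) = +1 → QR.
(66/149) = -1 → non-residue.
(93/149) = -1 → non-residue.
(96/149) = +1 → QR.
(124/149) = +1 → QR.
(125/149) = +1 → QR.
Total quadratic residues among the 6: 4.

4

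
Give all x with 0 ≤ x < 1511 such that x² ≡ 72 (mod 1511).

Since 1511 ≡ 3 (mod 4), a square root of 72 is 72^((1511+1)/4) = 72^378 mod 1511.
Repeated squaring: 72^2≡651, 72^4≡721, 72^8≡57, 72^16≡227, 72^32≡155, 72^64≡1360, 72^128≡136, 72^256≡364 (mod 1511).
72^378 = 72^(256+64+32+16+8+2) ≡ 910 (mod 1511).
Check: 910² = 828100 ≡ 72 (mod 1511). The two roots are 601 and 910.

601, 910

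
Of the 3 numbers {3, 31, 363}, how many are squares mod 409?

(3/409) = +1 → QR.
(31/409) = -1 → non-residue.
(363/409) = +1 → QR.
Total quadratic residues among the 3: 2.

2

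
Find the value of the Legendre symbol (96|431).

1

Euler's criterion: (96/431) ≡ 96^215 (mod 431).
96^2 ≡ 165 (mod 431)
96^4 ≡ 72 (mod 431)
96^8 ≡ 12 (mod 431)
96^16 ≡ 144 (mod 431)
96^32 ≡ 48 (mod 431)
96^64 ≡ 149 (mod 431)
96^128 ≡ 220 (mod 431)
96^215 = 96^(128+64+16+4+2+1) ≡ 1 (mod 431).
Result is 1, so (96/431) = 1.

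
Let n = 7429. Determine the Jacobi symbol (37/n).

-1

Reciprocity: 37 ≡ 1 and 7429 ≡ 1 (mod 4), so (37/7429) = +(7429/37).
Reduce top mod 37: now compute (29/37).
Reciprocity: 29 ≡ 1 and 37 ≡ 1 (mod 4), so (29/37) = +(37/29).
Reduce top mod 29: now compute (8/29).
Pull out 2^3: since 29 ≡ 5 (mod 8), (2/29) = -1, so (2/29)^3 = -1.
Reached (1/29) = 1. Collecting the sign flips along the way, the symbol is -1.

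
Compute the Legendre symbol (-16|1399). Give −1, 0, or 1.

First reduce: -16 ≡ 1383 (mod 1399).
Reciprocity: 1383 ≡ 3 and 1399 ≡ 3 (mod 4), so (1383/1399) = −(1399/1383).
Reduce top mod 1383: now compute (16/1383).
Pull out 2^4: since 1383 ≡ 7 (mod 8), (2/1383) = +1, so (2/1383)^4 = +1.
Reached (1/1383) = 1. Collecting the sign flips along the way, the symbol is -1.

-1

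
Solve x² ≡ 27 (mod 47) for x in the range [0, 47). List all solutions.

11, 36

Since 47 ≡ 3 (mod 4), a square root of 27 is 27^((47+1)/4) = 27^12 mod 47.
Repeated squaring: 27^2≡24, 27^4≡12, 27^8≡3 (mod 47).
27^12 = 27^(8+4) ≡ 36 (mod 47).
Check: 36² = 1296 ≡ 27 (mod 47). The two roots are 11 and 36.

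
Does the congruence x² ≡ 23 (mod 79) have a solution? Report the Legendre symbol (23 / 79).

Reciprocity: 23 ≡ 3 and 79 ≡ 3 (mod 4), so (23/79) = −(79/23).
Reduce top mod 23: now compute (10/23).
Pull out 2: since 23 ≡ 7 (mod 8), (2/23) = +1.
Reciprocity: 5 ≡ 1 and 23 ≡ 3 (mod 4), so (5/23) = +(23/5).
Reduce top mod 5: now compute (3/5).
Reciprocity: 3 ≡ 3 and 5 ≡ 1 (mod 4), so (3/5) = +(5/3).
Reduce top mod 3: now compute (2/3).
Pull out 2: since 3 ≡ 3 (mod 8), (2/3) = -1.
Reached (1/3) = 1. Collecting the sign flips along the way, the symbol is +1.

1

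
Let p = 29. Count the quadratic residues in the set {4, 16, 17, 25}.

3

(4/29) = +1 → QR.
(16/29) = +1 → QR.
(17/29) = -1 → non-residue.
(25/29) = +1 → QR.
Total quadratic residues among the 4: 3.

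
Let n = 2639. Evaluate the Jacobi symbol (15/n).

1

Reciprocity: 15 ≡ 3 and 2639 ≡ 3 (mod 4), so (15/2639) = −(2639/15).
Reduce top mod 15: now compute (14/15).
Pull out 2: since 15 ≡ 7 (mod 8), (2/15) = +1.
Reciprocity: 7 ≡ 3 and 15 ≡ 3 (mod 4), so (7/15) = −(15/7).
Reduce top mod 7: now compute (1/7).
Reached (1/7) = 1. Collecting the sign flips along the way, the symbol is +1.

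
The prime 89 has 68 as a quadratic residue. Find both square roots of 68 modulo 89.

35, 54

89 ≡ 1 (mod 4), so we find a root by search.
Trying successive values, 35² = 1225 ≡ 68 (mod 89). The other root is 89 − 35 = 54.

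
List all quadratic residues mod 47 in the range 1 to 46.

Square k = 1,…,23 (k and 47−k give the same square):
1²=1, 2²=4, 3²=9, 4²=16, 5²=25, 6²=36, 7²≡2, 8²≡17, 9²≡34, 10²≡6, 11²≡27, 12²≡3, 13²≡28, 14²≡8, 15²≡37, 16²≡21, 17²≡7, 18²≡42, 19²≡32, 20²≡24, 21²≡18, 22²≡14, 23²≡12 (mod 47).
So the quadratic residues mod 47 are {1, 2, 3, 4, 6, 7, 8, 9, 12, 14, 16, 17, 18, 21, 24, 25, 27, 28, 32, 34, 36, 37, 42}.

1 2 3 4 6 7 8 9 12 14 16 17 18 21 24 25 27 28 32 34 36 37 42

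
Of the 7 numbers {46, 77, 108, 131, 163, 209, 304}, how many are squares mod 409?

6

(46/409) = +1 → QR.
(77/409) = +1 → QR.
(108/409) = +1 → QR.
(131/409) = +1 → QR.
(163/409) = +1 → QR.
(209/409) = +1 → QR.
(304/409) = -1 → non-residue.
Total quadratic residues among the 7: 6.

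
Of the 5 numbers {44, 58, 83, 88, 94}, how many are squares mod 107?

2

(44/107) = +1 → QR.
(58/107) = -1 → non-residue.
(83/107) = +1 → QR.
(88/107) = -1 → non-residue.
(94/107) = -1 → non-residue.
Total quadratic residues among the 5: 2.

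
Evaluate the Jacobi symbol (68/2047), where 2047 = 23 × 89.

Pull out 2^2: since 2047 ≡ 7 (mod 8), (2/2047) = +1, so (2/2047)^2 = +1.
Reciprocity: 17 ≡ 1 and 2047 ≡ 3 (mod 4), so (17/2047) = +(2047/17).
Reduce top mod 17: now compute (7/17).
Reciprocity: 7 ≡ 3 and 17 ≡ 1 (mod 4), so (7/17) = +(17/7).
Reduce top mod 7: now compute (3/7).
Reciprocity: 3 ≡ 3 and 7 ≡ 3 (mod 4), so (3/7) = −(7/3).
Reduce top mod 3: now compute (1/3).
Reached (1/3) = 1. Collecting the sign flips along the way, the symbol is -1.

-1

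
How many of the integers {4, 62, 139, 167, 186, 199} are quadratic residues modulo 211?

4

(4/211) = +1 → QR.
(62/211) = +1 → QR.
(139/211) = +1 → QR.
(167/211) = -1 → non-residue.
(186/211) = -1 → non-residue.
(199/211) = +1 → QR.
Total quadratic residues among the 6: 4.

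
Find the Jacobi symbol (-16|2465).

1

First reduce: -16 ≡ 2449 (mod 2465).
Reciprocity: 2449 ≡ 1 and 2465 ≡ 1 (mod 4), so (2449/2465) = +(2465/2449).
Reduce top mod 2449: now compute (16/2449).
Pull out 2^4: since 2449 ≡ 1 (mod 8), (2/2449) = +1, so (2/2449)^4 = +1.
Reached (1/2449) = 1. Collecting the sign flips along the way, the symbol is +1.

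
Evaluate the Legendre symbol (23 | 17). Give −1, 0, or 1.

-1

Euler's criterion: (23/17) ≡ 6^8 (mod 17).
6^2 ≡ 2 (mod 17)
6^4 ≡ 4 (mod 17)
6^8 ≡ 16 (mod 17)
6^8 = 6^(8) ≡ 16 (mod 17).
Result is 16 ≡ −1, so (23/17) = −1.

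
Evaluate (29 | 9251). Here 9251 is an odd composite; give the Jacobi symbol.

Reciprocity: 29 ≡ 1 and 9251 ≡ 3 (mod 4), so (29/9251) = +(9251/29).
Reduce top mod 29: now compute (0/29).
Top reduces to 0: gcd > 1, so the symbol is 0.

0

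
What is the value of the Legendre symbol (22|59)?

Euler's criterion: (22/59) ≡ 22^29 (mod 59).
22^2 ≡ 12 (mod 59)
22^4 ≡ 26 (mod 59)
22^8 ≡ 27 (mod 59)
22^16 ≡ 21 (mod 59)
22^29 = 22^(16+8+4+1) ≡ 1 (mod 59).
Result is 1, so (22/59) = 1.

1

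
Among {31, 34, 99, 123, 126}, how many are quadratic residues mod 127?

3

(31/127) = +1 → QR.
(34/127) = +1 → QR.
(99/127) = +1 → QR.
(123/127) = -1 → non-residue.
(126/127) = -1 → non-residue.
Total quadratic residues among the 5: 3.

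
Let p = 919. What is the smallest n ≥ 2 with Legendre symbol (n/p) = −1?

(2/919) = +1, so 2 is a residue.
(3/919) = −1, so 3 is the smallest positive non-residue mod 919.

3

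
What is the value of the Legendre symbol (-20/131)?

First reduce: -20 ≡ 111 (mod 131).
Reciprocity: 111 ≡ 3 and 131 ≡ 3 (mod 4), so (111/131) = −(131/111).
Reduce top mod 111: now compute (20/111).
Pull out 2^2: since 111 ≡ 7 (mod 8), (2/111) = +1, so (2/111)^2 = +1.
Reciprocity: 5 ≡ 1 and 111 ≡ 3 (mod 4), so (5/111) = +(111/5).
Reduce top mod 5: now compute (1/5).
Reached (1/5) = 1. Collecting the sign flips along the way, the symbol is -1.

-1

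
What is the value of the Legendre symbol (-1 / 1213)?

1

First reduce: -1 ≡ 1212 (mod 1213).
Pull out 2^2: since 1213 ≡ 5 (mod 8), (2/1213) = -1, so (2/1213)^2 = +1.
Reciprocity: 303 ≡ 3 and 1213 ≡ 1 (mod 4), so (303/1213) = +(1213/303).
Reduce top mod 303: now compute (1/303).
Reached (1/303) = 1. Collecting the sign flips along the way, the symbol is +1.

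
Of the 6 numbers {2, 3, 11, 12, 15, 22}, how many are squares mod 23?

(2/23) = +1 → QR.
(3/23) = +1 → QR.
(11/23) = -1 → non-residue.
(12/23) = +1 → QR.
(15/23) = -1 → non-residue.
(22/23) = -1 → non-residue.
Total quadratic residues among the 6: 3.

3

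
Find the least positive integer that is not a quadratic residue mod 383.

(2/383) = +1, so 2 is a residue.
(3/383) = +1, so 3 is a residue.
(4/383) = +1, so 4 is a residue.
(5/383) = −1, so 5 is the smallest positive non-residue mod 383.

5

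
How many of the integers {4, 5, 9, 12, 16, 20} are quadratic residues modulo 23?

(4/23) = +1 → QR.
(5/23) = -1 → non-residue.
(9/23) = +1 → QR.
(12/23) = +1 → QR.
(16/23) = +1 → QR.
(20/23) = -1 → non-residue.
Total quadratic residues among the 6: 4.

4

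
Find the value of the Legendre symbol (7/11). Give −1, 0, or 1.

Reciprocity: 7 ≡ 3 and 11 ≡ 3 (mod 4), so (7/11) = −(11/7).
Reduce top mod 7: now compute (4/7).
Pull out 2^2: since 7 ≡ 7 (mod 8), (2/7) = +1, so (2/7)^2 = +1.
Reached (1/7) = 1. Collecting the sign flips along the way, the symbol is -1.

-1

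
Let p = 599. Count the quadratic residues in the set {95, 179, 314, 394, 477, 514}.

3

(95/599) = +1 → QR.
(179/599) = +1 → QR.
(314/599) = -1 → non-residue.
(394/599) = -1 → non-residue.
(477/599) = +1 → QR.
(514/599) = -1 → non-residue.
Total quadratic residues among the 6: 3.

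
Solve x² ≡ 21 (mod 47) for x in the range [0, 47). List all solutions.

16, 31

Since 47 ≡ 3 (mod 4), a square root of 21 is 21^((47+1)/4) = 21^12 mod 47.
Repeated squaring: 21^2≡18, 21^4≡42, 21^8≡25 (mod 47).
21^12 = 21^(8+4) ≡ 16 (mod 47).
Check: 16² = 256 ≡ 21 (mod 47). The two roots are 16 and 31.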